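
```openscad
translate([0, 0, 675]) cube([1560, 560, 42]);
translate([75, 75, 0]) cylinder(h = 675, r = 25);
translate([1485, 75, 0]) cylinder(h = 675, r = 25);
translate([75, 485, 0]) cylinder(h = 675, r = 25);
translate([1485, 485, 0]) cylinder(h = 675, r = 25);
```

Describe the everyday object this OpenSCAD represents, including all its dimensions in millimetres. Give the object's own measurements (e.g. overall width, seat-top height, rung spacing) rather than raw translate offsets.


A table: top 1560 mm (x) × 560 mm (y), 42 mm thick, upper face at z = 717 mm, on four round legs of 50 mm diameter, each leg's bounding box inset 50 mm from the nearest pair of top edges from z = 0 to the bottom of the top.


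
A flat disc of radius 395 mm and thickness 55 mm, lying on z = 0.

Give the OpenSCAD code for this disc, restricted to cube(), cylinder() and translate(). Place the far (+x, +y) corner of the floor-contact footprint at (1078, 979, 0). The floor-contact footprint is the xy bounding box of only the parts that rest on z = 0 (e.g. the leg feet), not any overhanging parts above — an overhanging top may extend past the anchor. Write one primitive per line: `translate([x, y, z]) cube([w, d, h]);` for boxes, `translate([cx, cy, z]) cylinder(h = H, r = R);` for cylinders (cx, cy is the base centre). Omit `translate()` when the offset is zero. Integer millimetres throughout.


translate([683, 584, 0]) cylinder(h = 55, r = 395);


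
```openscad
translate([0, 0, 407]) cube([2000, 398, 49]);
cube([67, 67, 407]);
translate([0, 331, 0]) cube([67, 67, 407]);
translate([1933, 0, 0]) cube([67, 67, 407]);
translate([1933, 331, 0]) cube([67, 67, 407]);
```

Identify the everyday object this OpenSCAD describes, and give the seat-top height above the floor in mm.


A bench. The seat-top height is 456 mm.

A long slab on four corner posts — a bench. The slab sits at z = 407 with thickness 49, so the top is 407 + 49 = 456 mm.


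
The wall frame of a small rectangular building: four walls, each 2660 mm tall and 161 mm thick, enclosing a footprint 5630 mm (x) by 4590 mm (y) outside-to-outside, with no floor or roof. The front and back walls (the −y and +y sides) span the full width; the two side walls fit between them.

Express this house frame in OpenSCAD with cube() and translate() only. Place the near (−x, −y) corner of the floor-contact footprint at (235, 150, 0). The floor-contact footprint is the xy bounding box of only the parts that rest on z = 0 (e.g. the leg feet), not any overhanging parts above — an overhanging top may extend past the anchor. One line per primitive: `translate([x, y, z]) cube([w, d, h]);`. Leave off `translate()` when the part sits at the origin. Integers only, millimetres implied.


translate([235, 150, 0]) cube([5630, 161, 2660]);
translate([235, 4579, 0]) cube([5630, 161, 2660]);
translate([235, 311, 0]) cube([161, 4268, 2660]);
translate([5704, 311, 0]) cube([161, 4268, 2660]);


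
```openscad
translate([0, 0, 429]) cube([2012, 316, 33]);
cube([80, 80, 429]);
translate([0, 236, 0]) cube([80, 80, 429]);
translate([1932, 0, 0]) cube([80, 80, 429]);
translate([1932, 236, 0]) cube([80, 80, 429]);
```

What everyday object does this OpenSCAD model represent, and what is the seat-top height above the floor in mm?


A bench. The seat-top height is 462 mm.

A long slab on four corner posts — a bench. The slab sits at z = 429 with thickness 33, so the top is 429 + 33 = 462 mm.


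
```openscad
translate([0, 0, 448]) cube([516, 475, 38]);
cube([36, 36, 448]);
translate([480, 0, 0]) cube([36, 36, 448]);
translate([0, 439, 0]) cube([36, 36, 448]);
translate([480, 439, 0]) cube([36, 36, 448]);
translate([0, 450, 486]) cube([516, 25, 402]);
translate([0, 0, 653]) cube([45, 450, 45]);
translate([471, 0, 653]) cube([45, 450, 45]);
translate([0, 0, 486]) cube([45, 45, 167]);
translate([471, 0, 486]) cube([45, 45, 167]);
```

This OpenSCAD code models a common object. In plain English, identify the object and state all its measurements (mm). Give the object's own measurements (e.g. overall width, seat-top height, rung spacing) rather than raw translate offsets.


A chair. The seat is a 516×475×38 mm slab with its top at z = 486 mm, on four 36×36 mm corner legs (flush with the seat edges, standing on z = 0). A flat backrest 25 mm thick, 402 mm tall, spans the full seat width and rises from the seat top along its +y edge, rear face flush with the rear of the seat. Two armrests of 45×45 mm section run along each side from the seat's front edge to the front of the backrest, top faces 212 mm above the seat top and outer faces flush with the seat's x-edges; a 45×45 mm post under the front of each armrest stands on the seat at the front corner.


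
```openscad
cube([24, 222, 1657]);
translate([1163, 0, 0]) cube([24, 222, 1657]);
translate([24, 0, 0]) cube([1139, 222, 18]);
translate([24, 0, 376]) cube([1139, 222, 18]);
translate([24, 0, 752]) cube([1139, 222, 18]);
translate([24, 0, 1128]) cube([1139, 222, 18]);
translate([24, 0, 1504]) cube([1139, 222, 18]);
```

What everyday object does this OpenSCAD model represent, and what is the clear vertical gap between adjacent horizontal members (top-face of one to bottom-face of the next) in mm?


A bookshelf. The clear shelf gap is 358 mm.

Two tall side panels with 5 horizontal boards between them — a bookshelf. The first two shelf undersides are at z = 0 and z = 376; with shelf thickness 18, the clear gap is 376 − 0 − 18 = 358 mm.


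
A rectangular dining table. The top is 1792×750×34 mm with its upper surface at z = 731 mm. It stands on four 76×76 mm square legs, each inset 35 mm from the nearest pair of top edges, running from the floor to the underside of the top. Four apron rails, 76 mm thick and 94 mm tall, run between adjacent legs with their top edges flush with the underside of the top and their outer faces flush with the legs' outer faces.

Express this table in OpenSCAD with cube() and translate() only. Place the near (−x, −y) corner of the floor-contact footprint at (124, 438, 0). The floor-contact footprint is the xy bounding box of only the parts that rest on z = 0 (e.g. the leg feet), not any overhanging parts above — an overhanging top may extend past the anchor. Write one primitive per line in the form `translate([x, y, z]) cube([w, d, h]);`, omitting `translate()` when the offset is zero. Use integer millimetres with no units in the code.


translate([89, 403, 697]) cube([1792, 750, 34]);
translate([124, 438, 0]) cube([76, 76, 697]);
translate([1770, 438, 0]) cube([76, 76, 697]);
translate([124, 1042, 0]) cube([76, 76, 697]);
translate([1770, 1042, 0]) cube([76, 76, 697]);
translate([200, 438, 603]) cube([1570, 76, 94]);
translate([200, 1042, 603]) cube([1570, 76, 94]);
translate([124, 514, 603]) cube([76, 528, 94]);
translate([1770, 514, 603]) cube([76, 528, 94]);


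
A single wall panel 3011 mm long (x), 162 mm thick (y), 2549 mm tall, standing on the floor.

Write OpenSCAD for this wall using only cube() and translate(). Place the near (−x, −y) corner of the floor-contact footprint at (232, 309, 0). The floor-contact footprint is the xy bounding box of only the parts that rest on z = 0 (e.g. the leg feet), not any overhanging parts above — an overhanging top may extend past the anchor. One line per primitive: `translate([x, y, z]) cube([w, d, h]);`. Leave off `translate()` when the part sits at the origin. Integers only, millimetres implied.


translate([232, 309, 0]) cube([3011, 162, 2549]);


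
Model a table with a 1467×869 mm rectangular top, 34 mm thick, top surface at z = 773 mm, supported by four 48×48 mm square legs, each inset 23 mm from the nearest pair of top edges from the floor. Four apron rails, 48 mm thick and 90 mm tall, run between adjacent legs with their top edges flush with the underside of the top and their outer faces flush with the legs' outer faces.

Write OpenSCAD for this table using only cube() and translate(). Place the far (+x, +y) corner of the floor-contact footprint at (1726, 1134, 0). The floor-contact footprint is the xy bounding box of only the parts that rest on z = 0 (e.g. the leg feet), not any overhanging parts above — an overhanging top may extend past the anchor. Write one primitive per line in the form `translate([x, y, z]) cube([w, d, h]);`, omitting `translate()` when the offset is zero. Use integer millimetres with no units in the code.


translate([282, 288, 739]) cube([1467, 869, 34]);
translate([305, 311, 0]) cube([48, 48, 739]);
translate([1678, 311, 0]) cube([48, 48, 739]);
translate([305, 1086, 0]) cube([48, 48, 739]);
translate([1678, 1086, 0]) cube([48, 48, 739]);
translate([353, 311, 649]) cube([1325, 48, 90]);
translate([353, 1086, 649]) cube([1325, 48, 90]);
translate([305, 359, 649]) cube([48, 727, 90]);
translate([1678, 359, 649]) cube([48, 727, 90]);


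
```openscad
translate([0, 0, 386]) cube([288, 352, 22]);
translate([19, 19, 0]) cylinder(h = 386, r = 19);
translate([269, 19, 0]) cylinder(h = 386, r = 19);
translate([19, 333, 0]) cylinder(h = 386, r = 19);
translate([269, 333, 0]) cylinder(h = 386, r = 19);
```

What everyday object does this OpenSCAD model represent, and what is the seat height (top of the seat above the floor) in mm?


A stool. The seat height is 408 mm.

A 288×352×22 slab at z = 386 on four corner cylinders — a stool. The seat top is 386 + 22 = 408 mm.


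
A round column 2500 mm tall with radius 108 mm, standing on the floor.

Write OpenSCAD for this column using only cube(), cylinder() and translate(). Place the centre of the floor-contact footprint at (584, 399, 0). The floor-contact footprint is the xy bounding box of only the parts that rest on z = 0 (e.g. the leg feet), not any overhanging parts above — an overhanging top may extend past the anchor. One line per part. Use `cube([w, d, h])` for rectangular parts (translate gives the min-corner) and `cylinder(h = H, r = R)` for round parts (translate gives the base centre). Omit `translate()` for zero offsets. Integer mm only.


translate([584, 399, 0]) cylinder(h = 2500, r = 108);


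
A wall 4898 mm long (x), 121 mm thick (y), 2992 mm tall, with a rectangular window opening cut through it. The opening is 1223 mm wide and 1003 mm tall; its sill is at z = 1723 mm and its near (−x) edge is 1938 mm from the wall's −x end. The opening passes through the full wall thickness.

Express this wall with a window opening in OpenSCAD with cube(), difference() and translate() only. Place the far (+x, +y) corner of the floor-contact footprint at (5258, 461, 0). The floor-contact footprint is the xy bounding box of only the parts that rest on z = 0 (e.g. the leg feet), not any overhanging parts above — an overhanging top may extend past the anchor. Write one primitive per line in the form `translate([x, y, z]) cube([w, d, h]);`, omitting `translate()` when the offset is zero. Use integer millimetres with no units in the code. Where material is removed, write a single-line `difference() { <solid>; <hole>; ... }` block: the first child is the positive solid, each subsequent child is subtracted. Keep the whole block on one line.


difference() { translate([360, 340, 0]) cube([4898, 121, 2992]); translate([2298, 340, 1723]) cube([1223, 121, 1003]); }


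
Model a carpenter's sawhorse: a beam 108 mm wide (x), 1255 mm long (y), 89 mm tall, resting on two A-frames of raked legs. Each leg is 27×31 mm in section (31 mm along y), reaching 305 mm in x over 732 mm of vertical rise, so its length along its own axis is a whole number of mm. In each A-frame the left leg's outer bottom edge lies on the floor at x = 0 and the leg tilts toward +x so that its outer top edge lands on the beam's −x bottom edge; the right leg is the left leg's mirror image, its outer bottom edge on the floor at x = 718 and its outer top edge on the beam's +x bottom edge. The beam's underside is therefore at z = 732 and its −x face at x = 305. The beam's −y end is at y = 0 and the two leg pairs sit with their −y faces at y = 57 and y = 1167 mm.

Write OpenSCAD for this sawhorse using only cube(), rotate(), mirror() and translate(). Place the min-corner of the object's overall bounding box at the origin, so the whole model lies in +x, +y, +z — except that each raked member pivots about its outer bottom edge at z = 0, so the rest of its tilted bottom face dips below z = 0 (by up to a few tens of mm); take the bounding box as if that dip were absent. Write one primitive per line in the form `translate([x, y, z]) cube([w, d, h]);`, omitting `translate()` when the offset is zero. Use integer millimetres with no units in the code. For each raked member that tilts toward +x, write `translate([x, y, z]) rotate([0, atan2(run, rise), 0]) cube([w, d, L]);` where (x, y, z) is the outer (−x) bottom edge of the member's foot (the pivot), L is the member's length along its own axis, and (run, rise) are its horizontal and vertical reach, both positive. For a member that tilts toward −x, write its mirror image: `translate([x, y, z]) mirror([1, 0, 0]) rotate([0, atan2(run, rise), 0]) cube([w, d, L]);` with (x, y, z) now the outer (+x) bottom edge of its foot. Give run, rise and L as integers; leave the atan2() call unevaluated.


translate([305, 0, 732]) cube([108, 1255, 89]);
translate([0, 57, 0]) rotate([0, atan2(305, 732), 0]) cube([27, 31, 793]);
translate([718, 57, 0]) mirror([1, 0, 0]) rotate([0, atan2(305, 732), 0]) cube([27, 31, 793]);
translate([0, 1167, 0]) rotate([0, atan2(305, 732), 0]) cube([27, 31, 793]);
translate([718, 1167, 0]) mirror([1, 0, 0]) rotate([0, atan2(305, 732), 0]) cube([27, 31, 793]);


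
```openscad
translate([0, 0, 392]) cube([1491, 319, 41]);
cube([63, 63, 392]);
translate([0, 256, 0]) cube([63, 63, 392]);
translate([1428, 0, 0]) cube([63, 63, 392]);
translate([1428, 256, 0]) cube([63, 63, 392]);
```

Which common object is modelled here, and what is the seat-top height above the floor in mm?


A bench. The seat-top height is 433 mm.

A long slab on four corner posts — a bench. The slab sits at z = 392 with thickness 41, so the top is 392 + 41 = 433 mm.


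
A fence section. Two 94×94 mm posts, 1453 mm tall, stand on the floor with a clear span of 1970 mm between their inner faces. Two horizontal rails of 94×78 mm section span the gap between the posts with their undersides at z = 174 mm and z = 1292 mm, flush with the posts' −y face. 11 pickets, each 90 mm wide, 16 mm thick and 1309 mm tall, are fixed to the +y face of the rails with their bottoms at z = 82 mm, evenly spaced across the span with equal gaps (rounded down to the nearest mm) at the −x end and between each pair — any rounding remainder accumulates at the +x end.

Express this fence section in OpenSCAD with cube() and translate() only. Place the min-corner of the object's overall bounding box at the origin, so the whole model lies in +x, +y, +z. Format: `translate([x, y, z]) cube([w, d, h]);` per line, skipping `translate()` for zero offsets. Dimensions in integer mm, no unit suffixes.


cube([94, 94, 1453]);
translate([2064, 0, 0]) cube([94, 94, 1453]);
translate([94, 0, 174]) cube([1970, 94, 78]);
translate([94, 0, 1292]) cube([1970, 94, 78]);
translate([175, 94, 82]) cube([90, 16, 1309]);
translate([346, 94, 82]) cube([90, 16, 1309]);
translate([517, 94, 82]) cube([90, 16, 1309]);
translate([688, 94, 82]) cube([90, 16, 1309]);
translate([859, 94, 82]) cube([90, 16, 1309]);
translate([1030, 94, 82]) cube([90, 16, 1309]);
translate([1201, 94, 82]) cube([90, 16, 1309]);
translate([1372, 94, 82]) cube([90, 16, 1309]);
translate([1543, 94, 82]) cube([90, 16, 1309]);
translate([1714, 94, 82]) cube([90, 16, 1309]);
translate([1885, 94, 82]) cube([90, 16, 1309]);


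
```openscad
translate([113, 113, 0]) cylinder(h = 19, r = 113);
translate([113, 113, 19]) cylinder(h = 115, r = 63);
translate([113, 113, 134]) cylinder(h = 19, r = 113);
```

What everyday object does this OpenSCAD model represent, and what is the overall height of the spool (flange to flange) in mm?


A spool. The overall height is 153 mm.

Three coaxial cylinders, large–small–large — a spool. Two 19 mm flanges and a 115 mm core give 19 + 115 + 19 = 153 mm.


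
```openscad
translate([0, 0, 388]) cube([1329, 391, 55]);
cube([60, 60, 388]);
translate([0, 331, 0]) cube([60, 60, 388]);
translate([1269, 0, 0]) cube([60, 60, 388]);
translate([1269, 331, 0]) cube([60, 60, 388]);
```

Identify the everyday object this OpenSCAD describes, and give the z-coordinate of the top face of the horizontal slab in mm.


A bench. The seat-top height is 443 mm.

A long slab on four corner posts — a bench. The slab sits at z = 388 with thickness 55, so the top is 388 + 55 = 443 mm.


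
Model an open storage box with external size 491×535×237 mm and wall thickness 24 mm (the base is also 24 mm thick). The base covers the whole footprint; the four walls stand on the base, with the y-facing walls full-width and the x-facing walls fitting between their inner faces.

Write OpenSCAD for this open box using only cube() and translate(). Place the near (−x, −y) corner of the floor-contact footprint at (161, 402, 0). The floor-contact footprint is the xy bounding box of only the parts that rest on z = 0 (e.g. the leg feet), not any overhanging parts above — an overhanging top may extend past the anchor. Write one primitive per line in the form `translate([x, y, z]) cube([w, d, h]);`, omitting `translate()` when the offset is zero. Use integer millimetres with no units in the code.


translate([161, 402, 0]) cube([491, 535, 24]);
translate([161, 402, 24]) cube([491, 24, 213]);
translate([161, 913, 24]) cube([491, 24, 213]);
translate([161, 426, 24]) cube([24, 487, 213]);
translate([628, 426, 24]) cube([24, 487, 213]);


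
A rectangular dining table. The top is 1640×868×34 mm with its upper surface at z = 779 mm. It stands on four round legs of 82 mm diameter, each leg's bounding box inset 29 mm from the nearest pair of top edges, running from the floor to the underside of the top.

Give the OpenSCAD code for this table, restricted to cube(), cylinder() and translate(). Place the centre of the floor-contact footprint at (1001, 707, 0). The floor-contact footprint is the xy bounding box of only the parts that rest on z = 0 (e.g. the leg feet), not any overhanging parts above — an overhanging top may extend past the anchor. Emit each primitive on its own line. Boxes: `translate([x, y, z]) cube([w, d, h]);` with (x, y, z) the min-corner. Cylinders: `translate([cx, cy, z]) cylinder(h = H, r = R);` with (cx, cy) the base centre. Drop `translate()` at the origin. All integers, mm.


translate([181, 273, 745]) cube([1640, 868, 34]);
translate([251, 343, 0]) cylinder(h = 745, r = 41);
translate([1751, 343, 0]) cylinder(h = 745, r = 41);
translate([251, 1071, 0]) cylinder(h = 745, r = 41);
translate([1751, 1071, 0]) cylinder(h = 745, r = 41);


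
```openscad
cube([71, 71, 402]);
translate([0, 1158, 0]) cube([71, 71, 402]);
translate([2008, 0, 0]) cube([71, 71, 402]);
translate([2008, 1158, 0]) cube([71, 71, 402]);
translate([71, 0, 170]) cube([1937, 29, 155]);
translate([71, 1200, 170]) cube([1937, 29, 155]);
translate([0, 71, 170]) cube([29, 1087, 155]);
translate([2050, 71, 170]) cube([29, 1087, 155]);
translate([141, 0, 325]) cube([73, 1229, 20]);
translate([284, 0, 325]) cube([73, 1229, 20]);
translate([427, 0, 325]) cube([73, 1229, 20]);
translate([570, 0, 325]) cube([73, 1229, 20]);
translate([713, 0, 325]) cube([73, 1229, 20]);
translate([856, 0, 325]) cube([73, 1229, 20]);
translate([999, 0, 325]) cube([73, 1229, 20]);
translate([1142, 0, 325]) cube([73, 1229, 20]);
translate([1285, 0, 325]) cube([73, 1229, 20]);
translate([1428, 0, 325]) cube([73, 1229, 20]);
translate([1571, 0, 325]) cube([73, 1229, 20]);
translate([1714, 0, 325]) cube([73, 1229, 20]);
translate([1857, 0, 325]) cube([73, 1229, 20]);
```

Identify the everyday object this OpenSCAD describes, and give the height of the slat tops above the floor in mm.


A bed frame. The slat-top height is 345 mm.

Four posts, four rails, and a row of slats — a bed frame. Slats sit on the rails at z = 170 + 155 = 325; with slat thickness 20, the top is 345 mm.


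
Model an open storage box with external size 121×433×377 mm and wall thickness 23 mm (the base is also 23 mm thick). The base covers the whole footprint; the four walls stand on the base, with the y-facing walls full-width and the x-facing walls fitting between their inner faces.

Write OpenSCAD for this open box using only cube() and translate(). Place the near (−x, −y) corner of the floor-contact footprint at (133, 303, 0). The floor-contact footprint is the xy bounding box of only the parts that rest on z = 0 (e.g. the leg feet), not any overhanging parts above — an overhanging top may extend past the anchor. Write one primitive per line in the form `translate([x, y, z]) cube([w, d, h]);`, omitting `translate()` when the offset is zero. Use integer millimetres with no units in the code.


translate([133, 303, 0]) cube([121, 433, 23]);
translate([133, 303, 23]) cube([121, 23, 354]);
translate([133, 713, 23]) cube([121, 23, 354]);
translate([133, 326, 23]) cube([23, 387, 354]);
translate([231, 326, 23]) cube([23, 387, 354]);


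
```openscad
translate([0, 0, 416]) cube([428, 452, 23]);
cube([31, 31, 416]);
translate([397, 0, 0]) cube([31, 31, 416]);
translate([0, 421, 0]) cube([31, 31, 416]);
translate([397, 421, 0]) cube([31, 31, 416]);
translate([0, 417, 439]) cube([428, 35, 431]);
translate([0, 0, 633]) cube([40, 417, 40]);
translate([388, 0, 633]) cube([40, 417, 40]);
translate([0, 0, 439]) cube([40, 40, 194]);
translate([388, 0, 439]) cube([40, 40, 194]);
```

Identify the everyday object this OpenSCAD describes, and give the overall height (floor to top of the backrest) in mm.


A chair. The overall height is 870 mm.

A slab on four corner posts with a tall panel at the back — a chair. The seat slab sits at z = 416 with thickness 23, and the 431 mm backrest starts at the seat top, so the overall height is 416 + 23 + 431 = 870 mm.


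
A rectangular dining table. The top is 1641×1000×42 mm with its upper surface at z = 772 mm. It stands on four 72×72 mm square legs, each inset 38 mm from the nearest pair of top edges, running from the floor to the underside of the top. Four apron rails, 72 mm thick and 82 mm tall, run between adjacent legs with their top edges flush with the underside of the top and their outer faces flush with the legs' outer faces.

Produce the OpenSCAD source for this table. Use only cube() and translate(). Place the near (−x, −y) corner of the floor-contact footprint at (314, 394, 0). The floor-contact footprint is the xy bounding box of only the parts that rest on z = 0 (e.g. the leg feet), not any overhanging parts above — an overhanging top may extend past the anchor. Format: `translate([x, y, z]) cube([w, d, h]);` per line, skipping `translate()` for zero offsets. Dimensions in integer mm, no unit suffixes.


// leg_h = 772 - 42 = 730
// apron z = 730 - 82 = 648
translate([276, 356, 730]) cube([1641, 1000, 42]);
translate([314, 394, 0]) cube([72, 72, 730]);
translate([1807, 394, 0]) cube([72, 72, 730]);
translate([314, 1246, 0]) cube([72, 72, 730]);
translate([1807, 1246, 0]) cube([72, 72, 730]);
translate([386, 394, 648]) cube([1421, 72, 82]);
translate([386, 1246, 648]) cube([1421, 72, 82]);
translate([314, 466, 648]) cube([72, 780, 82]);
translate([1807, 466, 648]) cube([72, 780, 82]);


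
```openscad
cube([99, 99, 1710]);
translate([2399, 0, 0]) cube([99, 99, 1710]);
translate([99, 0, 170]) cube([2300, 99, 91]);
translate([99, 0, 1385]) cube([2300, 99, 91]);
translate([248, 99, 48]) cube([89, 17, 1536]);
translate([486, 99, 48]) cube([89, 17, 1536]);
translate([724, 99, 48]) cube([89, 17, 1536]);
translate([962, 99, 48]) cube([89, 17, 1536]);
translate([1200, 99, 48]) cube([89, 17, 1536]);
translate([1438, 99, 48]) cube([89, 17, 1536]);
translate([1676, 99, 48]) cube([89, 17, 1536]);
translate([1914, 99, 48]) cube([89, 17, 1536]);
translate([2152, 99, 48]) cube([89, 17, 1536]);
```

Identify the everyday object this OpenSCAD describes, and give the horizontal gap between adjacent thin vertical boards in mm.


A fence section. The picket gap is 149 mm.

Two posts, two rails, 9 pickets — a fence section. Span 2300 mm holds 9 pickets of 89 mm with 10 equal gaps: ⌊(2300 − 9·89) / 10⌋ = 149 mm.


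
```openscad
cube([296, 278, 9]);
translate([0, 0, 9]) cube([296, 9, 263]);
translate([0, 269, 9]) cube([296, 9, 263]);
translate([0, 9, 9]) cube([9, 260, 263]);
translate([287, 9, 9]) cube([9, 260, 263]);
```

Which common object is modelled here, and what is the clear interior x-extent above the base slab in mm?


An open box. The internal width is 278 mm.

A 296×278 base slab with four walls standing on it — an open box. The base is 296 mm wide and the walls are 9 mm thick, so the internal width is 296 − 2 × 9 = 278 mm.


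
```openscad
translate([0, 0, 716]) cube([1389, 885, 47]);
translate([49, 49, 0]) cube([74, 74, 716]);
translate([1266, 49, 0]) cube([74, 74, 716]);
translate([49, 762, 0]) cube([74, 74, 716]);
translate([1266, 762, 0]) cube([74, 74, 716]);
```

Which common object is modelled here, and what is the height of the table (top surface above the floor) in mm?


A table. The table height is 763 mm.

A 1389×885×47 slab sits at z = 716 on four 74 mm square posts — a table. The top surface is at 716 + 47 = 763 mm.


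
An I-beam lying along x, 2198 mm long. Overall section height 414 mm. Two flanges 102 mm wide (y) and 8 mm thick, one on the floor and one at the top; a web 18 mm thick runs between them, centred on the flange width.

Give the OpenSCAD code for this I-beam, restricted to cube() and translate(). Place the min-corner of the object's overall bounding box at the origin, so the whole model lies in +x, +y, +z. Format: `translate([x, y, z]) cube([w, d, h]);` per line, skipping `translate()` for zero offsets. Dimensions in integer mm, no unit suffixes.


cube([2198, 102, 8]);
translate([0, 42, 8]) cube([2198, 18, 398]);
translate([0, 0, 406]) cube([2198, 102, 8]);


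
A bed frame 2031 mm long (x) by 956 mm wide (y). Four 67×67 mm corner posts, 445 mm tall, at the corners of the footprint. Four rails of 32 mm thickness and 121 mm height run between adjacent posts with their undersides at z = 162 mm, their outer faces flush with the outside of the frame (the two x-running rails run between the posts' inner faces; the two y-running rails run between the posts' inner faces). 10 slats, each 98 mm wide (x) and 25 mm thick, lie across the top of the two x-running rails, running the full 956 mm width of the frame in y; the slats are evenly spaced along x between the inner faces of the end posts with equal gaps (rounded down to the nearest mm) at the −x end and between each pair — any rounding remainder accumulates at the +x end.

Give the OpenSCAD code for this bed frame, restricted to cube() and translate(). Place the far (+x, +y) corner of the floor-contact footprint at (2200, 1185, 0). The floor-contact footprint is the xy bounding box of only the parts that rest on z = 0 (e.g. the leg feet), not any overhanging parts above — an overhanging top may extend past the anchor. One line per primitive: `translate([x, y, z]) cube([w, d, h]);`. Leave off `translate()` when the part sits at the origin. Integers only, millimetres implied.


translate([169, 229, 0]) cube([67, 67, 445]);
translate([169, 1118, 0]) cube([67, 67, 445]);
translate([2133, 229, 0]) cube([67, 67, 445]);
translate([2133, 1118, 0]) cube([67, 67, 445]);
translate([236, 229, 162]) cube([1897, 32, 121]);
translate([236, 1153, 162]) cube([1897, 32, 121]);
translate([169, 296, 162]) cube([32, 822, 121]);
translate([2168, 296, 162]) cube([32, 822, 121]);
translate([319, 229, 283]) cube([98, 956, 25]);
translate([500, 229, 283]) cube([98, 956, 25]);
translate([681, 229, 283]) cube([98, 956, 25]);
translate([862, 229, 283]) cube([98, 956, 25]);
translate([1043, 229, 283]) cube([98, 956, 25]);
translate([1224, 229, 283]) cube([98, 956, 25]);
translate([1405, 229, 283]) cube([98, 956, 25]);
translate([1586, 229, 283]) cube([98, 956, 25]);
translate([1767, 229, 283]) cube([98, 956, 25]);
translate([1948, 229, 283]) cube([98, 956, 25]);


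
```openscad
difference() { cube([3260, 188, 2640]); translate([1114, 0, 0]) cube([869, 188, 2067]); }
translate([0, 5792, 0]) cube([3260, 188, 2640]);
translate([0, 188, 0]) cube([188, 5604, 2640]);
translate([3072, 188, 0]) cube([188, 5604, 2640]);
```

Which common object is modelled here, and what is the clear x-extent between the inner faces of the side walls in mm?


A single room. The interior width is 2884 mm.

Four walls enclosing a rectangle with a door in the front wall — a room. Outside width 3260 minus two 188 mm walls gives 2884 mm.


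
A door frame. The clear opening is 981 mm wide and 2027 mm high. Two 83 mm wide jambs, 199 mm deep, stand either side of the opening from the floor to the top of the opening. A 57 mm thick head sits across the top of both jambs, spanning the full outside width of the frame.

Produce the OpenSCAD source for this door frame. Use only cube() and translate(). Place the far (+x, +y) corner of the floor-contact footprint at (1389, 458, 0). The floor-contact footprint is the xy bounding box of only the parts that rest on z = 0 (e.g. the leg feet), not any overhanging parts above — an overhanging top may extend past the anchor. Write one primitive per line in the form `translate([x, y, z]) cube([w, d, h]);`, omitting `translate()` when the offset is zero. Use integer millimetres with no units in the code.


translate([242, 259, 0]) cube([83, 199, 2027]);
translate([1306, 259, 0]) cube([83, 199, 2027]);
translate([242, 259, 2027]) cube([1147, 199, 57]);


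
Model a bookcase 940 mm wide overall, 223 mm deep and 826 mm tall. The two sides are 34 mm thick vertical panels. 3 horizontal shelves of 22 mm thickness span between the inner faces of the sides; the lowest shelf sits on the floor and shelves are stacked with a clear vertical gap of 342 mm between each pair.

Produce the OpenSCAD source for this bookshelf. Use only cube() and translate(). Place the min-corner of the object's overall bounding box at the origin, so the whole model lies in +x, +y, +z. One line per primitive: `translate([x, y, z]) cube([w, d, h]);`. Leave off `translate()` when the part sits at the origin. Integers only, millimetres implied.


cube([34, 223, 826]);
translate([906, 0, 0]) cube([34, 223, 826]);
translate([34, 0, 0]) cube([872, 223, 22]);
translate([34, 0, 364]) cube([872, 223, 22]);
translate([34, 0, 728]) cube([872, 223, 22]);


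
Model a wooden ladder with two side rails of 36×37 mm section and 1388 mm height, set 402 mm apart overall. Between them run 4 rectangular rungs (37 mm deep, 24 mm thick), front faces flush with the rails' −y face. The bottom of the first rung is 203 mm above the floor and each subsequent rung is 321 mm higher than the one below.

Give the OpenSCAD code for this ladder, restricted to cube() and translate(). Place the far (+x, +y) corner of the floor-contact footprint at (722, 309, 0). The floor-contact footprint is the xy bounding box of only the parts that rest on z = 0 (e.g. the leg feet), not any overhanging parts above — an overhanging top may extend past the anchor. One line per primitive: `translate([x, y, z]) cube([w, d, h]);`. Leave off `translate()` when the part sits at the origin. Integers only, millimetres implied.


translate([320, 272, 0]) cube([36, 37, 1388]);
translate([686, 272, 0]) cube([36, 37, 1388]);
translate([356, 272, 203]) cube([330, 37, 24]);
translate([356, 272, 524]) cube([330, 37, 24]);
translate([356, 272, 845]) cube([330, 37, 24]);
translate([356, 272, 1166]) cube([330, 37, 24]);


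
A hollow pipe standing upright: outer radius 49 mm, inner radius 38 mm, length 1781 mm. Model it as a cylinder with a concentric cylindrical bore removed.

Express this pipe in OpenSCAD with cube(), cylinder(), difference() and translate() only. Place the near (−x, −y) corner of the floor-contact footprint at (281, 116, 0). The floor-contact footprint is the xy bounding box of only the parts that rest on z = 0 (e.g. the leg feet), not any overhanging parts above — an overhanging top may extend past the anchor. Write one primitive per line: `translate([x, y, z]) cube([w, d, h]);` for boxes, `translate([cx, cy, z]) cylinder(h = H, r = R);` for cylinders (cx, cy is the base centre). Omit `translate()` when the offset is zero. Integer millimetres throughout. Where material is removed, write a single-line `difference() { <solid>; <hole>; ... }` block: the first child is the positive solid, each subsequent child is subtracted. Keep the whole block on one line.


difference() { translate([330, 165, 0]) cylinder(h = 1781, r = 49); translate([330, 165, 0]) cylinder(h = 1781, r = 38); }


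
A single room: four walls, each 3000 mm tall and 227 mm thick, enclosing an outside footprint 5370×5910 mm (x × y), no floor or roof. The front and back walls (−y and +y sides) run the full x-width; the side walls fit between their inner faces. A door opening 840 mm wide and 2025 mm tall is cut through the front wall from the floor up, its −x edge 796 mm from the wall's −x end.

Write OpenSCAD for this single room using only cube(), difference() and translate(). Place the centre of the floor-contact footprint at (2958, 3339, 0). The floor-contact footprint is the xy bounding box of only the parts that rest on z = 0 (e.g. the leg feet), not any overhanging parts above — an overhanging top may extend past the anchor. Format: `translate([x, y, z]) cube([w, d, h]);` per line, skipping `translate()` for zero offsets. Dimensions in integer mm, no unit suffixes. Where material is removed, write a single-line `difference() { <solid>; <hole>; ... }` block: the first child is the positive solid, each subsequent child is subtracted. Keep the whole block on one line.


difference() { translate([273, 384, 0]) cube([5370, 227, 3000]); translate([1069, 384, 0]) cube([840, 227, 2025]); }
translate([273, 6067, 0]) cube([5370, 227, 3000]);
translate([273, 611, 0]) cube([227, 5456, 3000]);
translate([5416, 611, 0]) cube([227, 5456, 3000]);


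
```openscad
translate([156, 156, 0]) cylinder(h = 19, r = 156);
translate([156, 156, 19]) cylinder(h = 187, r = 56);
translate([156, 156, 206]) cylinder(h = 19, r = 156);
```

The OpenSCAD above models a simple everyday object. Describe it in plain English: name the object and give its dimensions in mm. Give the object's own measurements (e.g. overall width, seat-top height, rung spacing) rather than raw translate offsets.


A spool: two coaxial disc flanges of radius 156 mm and thickness 19 mm, joined by a core cylinder of radius 56 mm and height 187 mm. The lower flange rests on z = 0 and the three cylinders share a vertical axis.


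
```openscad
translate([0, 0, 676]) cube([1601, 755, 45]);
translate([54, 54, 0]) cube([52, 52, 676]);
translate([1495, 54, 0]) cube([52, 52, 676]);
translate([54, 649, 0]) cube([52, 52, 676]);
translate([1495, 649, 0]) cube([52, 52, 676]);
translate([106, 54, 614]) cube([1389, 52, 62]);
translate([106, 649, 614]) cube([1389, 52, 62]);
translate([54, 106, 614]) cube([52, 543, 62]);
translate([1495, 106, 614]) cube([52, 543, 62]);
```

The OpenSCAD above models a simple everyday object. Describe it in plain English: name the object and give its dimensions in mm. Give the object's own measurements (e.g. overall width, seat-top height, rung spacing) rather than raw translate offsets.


A table: top 1601 mm (x) × 755 mm (y), 45 mm thick, upper face at z = 721 mm, on four 52×52 mm square legs, each inset 54 mm from the nearest pair of top edges from z = 0 to the bottom of the top. Four apron rails, 52 mm thick and 62 mm tall, run between adjacent legs with their top edges flush with the underside of the top and their outer faces flush with the legs' outer faces.


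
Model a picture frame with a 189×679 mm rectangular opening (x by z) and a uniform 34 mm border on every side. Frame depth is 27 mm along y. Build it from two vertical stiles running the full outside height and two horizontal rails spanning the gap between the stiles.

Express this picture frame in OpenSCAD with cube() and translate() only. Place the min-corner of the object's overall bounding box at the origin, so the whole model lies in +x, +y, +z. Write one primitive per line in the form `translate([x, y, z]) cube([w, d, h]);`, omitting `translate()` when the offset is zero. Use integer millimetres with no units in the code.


cube([34, 27, 747]);
translate([223, 0, 0]) cube([34, 27, 747]);
translate([34, 0, 0]) cube([189, 27, 34]);
translate([34, 0, 713]) cube([189, 27, 34]);


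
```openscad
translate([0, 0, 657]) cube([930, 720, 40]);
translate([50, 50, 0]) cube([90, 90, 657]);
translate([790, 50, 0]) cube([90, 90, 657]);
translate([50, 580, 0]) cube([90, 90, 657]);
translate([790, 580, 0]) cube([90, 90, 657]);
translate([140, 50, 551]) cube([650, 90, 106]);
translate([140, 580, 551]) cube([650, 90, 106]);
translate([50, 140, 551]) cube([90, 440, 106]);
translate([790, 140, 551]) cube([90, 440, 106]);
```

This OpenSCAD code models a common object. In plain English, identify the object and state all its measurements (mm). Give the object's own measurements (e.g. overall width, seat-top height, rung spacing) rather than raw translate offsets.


A table: top 930 mm (x) × 720 mm (y), 40 mm thick, upper face at z = 697 mm, on four 90×90 mm square legs, each inset 50 mm from the nearest pair of top edges from z = 0 to the bottom of the top. Four apron rails, 90 mm thick and 106 mm tall, run between adjacent legs with their top edges flush with the underside of the top and their outer faces flush with the legs' outer faces.


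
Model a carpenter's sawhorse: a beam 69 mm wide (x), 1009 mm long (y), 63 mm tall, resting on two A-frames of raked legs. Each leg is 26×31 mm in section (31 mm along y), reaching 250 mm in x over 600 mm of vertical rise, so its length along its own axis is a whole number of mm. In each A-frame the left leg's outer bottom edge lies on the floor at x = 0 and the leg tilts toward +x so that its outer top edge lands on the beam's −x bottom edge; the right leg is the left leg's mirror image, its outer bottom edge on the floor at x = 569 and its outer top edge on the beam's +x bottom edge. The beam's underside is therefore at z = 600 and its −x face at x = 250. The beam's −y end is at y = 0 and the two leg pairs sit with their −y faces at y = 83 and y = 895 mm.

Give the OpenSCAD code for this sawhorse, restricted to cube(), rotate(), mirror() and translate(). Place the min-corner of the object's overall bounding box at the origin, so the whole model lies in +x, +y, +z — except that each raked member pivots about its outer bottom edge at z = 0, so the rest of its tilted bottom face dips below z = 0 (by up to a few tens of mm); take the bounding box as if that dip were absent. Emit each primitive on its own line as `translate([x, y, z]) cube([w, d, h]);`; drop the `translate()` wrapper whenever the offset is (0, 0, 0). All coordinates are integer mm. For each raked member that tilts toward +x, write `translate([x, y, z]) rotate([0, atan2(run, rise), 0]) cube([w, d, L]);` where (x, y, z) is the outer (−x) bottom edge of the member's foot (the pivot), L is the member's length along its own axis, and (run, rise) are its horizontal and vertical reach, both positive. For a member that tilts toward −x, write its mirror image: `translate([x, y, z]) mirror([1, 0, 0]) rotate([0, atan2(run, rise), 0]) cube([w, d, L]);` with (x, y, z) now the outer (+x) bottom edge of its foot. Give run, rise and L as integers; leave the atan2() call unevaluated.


translate([250, 0, 600]) cube([69, 1009, 63]);
translate([0, 83, 0]) rotate([0, atan2(250, 600), 0]) cube([26, 31, 650]);
translate([569, 83, 0]) mirror([1, 0, 0]) rotate([0, atan2(250, 600), 0]) cube([26, 31, 650]);
translate([0, 895, 0]) rotate([0, atan2(250, 600), 0]) cube([26, 31, 650]);
translate([569, 895, 0]) mirror([1, 0, 0]) rotate([0, atan2(250, 600), 0]) cube([26, 31, 650]);


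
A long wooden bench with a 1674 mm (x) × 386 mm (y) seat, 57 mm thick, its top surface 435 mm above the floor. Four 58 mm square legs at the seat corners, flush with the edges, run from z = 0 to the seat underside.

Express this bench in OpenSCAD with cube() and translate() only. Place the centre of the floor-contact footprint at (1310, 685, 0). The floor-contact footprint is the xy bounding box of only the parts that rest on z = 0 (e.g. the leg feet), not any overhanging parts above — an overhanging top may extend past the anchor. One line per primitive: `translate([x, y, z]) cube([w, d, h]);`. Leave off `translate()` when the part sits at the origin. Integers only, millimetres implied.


// leg_h = 435 − 57 = 378
translate([473, 492, 378]) cube([1674, 386, 57]);
translate([473, 492, 0]) cube([58, 58, 378]);
translate([473, 820, 0]) cube([58, 58, 378]);
translate([2089, 492, 0]) cube([58, 58, 378]);
translate([2089, 820, 0]) cube([58, 58, 378]);
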